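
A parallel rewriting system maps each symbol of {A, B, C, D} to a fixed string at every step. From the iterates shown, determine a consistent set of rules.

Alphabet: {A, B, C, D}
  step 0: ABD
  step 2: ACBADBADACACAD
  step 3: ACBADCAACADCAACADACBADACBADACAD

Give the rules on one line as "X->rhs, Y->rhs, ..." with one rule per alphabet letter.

A->AC, B->CA, C->BAD, D->AD

  step 2 ⇒ step 3: ACBADBADACACAD ⇒ AC·BAD·CA·AC·AD·CA·AC·AD·AC·BAD·AC·BAD·AC·AD
    A ↦ AC
    B ↦ CA
    C ↦ BAD
    D ↦ AD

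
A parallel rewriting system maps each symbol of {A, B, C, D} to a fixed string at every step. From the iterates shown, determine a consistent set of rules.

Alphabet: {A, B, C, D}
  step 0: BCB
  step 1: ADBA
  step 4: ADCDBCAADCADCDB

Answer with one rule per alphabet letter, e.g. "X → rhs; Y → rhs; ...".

  step 0 ⇒ step 1: BCB ⇒ A·DB·A
    B ↦ A
    C ↦ DB
    A ↦ AD  (constrained at step 1)
    D ↦ C  (constrained at step 1)

A->AD, B->A, C->DB, D->C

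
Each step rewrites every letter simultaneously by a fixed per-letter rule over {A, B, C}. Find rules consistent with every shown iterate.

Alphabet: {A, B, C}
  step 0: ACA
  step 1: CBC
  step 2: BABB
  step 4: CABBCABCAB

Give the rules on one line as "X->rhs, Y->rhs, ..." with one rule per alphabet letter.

  step 1 ⇒ step 2: CBC ⇒ B·AB·B
    B ↦ AB
    C ↦ B
  step 0 ⇒ step 1: ACA ⇒ C·B·C
    A ↦ C

A->C, B->AB, C->B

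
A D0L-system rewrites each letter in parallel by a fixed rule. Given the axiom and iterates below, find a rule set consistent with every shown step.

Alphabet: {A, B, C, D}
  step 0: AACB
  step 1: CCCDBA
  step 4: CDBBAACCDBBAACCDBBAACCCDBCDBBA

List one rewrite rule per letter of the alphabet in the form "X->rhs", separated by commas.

A->C, B->A, C->CDB, D->B

  step 0 ⇒ step 1: AACB ⇒ C·C·CDB·A
    A ↦ C
    B ↦ A
    C ↦ CDB
    D ↦ B  (constrained at step 1)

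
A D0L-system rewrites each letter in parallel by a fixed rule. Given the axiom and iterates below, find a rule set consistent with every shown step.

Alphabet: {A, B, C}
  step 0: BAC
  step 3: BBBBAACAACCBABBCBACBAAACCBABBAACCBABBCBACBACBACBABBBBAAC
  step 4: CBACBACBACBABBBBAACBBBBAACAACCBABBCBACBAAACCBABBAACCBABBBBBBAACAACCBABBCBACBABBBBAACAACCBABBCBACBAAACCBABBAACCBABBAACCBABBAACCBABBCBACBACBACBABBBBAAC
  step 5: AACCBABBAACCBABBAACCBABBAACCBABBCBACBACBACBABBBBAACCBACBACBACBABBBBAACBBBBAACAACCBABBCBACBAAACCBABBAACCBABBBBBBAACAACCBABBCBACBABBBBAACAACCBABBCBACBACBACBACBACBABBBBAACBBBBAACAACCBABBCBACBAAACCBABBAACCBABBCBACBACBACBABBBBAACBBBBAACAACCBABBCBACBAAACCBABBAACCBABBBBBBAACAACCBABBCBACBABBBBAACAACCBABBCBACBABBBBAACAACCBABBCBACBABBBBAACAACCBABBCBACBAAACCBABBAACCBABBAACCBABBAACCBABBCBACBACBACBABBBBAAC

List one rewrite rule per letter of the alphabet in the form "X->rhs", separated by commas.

  step 4 ⇒ step 5: CBACBACBACBABBBBAACBBBBAACAACCBABBCBACBAAACCBABBAACCBABBBBBBAACAACCBABBCBACBABBBBAACAACCBABBCBACBAAACCBABBAACCBABBAACCBABBAACCBABBCBACBACBACBABBBBAAC ⇒ AAC·CBA·BB·AAC·CBA·BB·AAC·CBA·BB·AAC·CBA·BB·CBA·CBA·CBA·CBA·BB·BB·AAC·CBA·CBA·CBA·CBA·BB·BB·AAC·BB·BB·AAC·AAC·CBA·BB·CBA·CBA·AAC·CBA·BB·AAC·CBA·BB·BB·BB·AAC·AAC·CBA·BB·CBA·CBA·BB·BB·AAC·AAC·CBA·BB·CBA·CBA·CBA·CBA·CBA·CBA·BB·BB·AAC·BB·BB·AAC·AAC·CBA·BB·CBA·CBA·AAC·CBA·BB·AAC·CBA·BB·CBA·CBA·CBA·CBA·BB·BB·AAC·BB·BB·AAC·AAC·CBA·BB·CBA·CBA·AAC·CBA·BB·AAC·CBA·BB·BB·BB·AAC·AAC·CBA·BB·CBA·CBA·BB·BB·AAC·AAC·CBA·BB·CBA·CBA·BB·BB·AAC·AAC·CBA·BB·CBA·CBA·BB·BB·AAC·AAC·CBA·BB·CBA·CBA·AAC·CBA·BB·AAC·CBA·BB·AAC·CBA·BB·AAC·CBA·BB·CBA·CBA·CBA·CBA·BB·BB·AAC
    A ↦ BB
    B ↦ CBA
    C ↦ AAC

A->BB, B->CBA, C->AAC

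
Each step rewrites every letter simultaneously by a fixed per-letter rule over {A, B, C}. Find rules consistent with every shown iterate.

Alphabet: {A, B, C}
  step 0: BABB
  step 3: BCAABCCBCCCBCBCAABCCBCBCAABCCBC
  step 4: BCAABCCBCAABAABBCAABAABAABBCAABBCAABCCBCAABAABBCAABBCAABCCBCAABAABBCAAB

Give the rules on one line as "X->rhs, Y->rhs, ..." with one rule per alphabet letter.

  step 3 ⇒ step 4: BCAABCCBCCCBCBCAABCCBCBCAABCCBC ⇒ BC·AAB·C·C·BC·AAB·AAB·BC·AAB·AAB·AAB·BC·AAB·BC·AAB·C·C·BC·AAB·AAB·BC·AAB·BC·AAB·C·C·BC·AAB·AAB·BC·AAB
    A ↦ C
    B ↦ BC
    C ↦ AAB

A->C, B->BC, C->AAB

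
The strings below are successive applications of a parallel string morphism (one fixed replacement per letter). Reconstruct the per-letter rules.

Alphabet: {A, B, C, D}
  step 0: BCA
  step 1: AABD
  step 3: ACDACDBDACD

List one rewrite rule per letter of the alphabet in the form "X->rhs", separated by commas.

  step 0 ⇒ step 1: BCA ⇒ A·A·BD
    A ↦ BD
    B ↦ A
    C ↦ A
    D ↦ CD  (constrained at step 1)

A->BD, B->A, C->A, D->CD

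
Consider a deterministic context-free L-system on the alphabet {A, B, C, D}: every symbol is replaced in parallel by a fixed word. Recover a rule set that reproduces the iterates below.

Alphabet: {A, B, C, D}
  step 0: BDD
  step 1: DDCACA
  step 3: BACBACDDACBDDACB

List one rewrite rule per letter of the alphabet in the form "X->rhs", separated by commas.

A->AC, B->DD, C->B, D->CA

  step 0 ⇒ step 1: BDD ⇒ DD·CA·CA
    B ↦ DD
    D ↦ CA
    A ↦ AC  (constrained at step 1)
    C ↦ B  (constrained at step 1)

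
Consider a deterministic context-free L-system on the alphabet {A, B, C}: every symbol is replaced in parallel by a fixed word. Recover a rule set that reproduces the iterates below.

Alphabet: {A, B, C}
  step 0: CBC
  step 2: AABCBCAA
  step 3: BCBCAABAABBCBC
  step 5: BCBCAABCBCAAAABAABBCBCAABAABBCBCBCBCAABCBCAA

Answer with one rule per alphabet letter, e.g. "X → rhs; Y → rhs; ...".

A->BC, B->AA, C->B

  step 2 ⇒ step 3: AABCBCAA ⇒ BC·BC·AA·B·AA·B·BC·BC
    A ↦ BC
    B ↦ AA
    C ↦ B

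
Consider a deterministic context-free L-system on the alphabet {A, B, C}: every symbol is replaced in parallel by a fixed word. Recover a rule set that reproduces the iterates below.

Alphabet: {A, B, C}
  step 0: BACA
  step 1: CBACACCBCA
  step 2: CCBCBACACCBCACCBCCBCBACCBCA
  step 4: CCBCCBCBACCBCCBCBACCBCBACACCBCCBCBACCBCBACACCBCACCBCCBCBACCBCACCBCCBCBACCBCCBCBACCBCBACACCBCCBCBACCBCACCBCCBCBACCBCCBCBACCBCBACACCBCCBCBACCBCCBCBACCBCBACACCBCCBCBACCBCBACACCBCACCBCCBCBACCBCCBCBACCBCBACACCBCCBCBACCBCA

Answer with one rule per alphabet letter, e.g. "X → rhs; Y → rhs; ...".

  step 1 ⇒ step 2: CBACACCBCA ⇒ CCB·CBA·CA·CCB·CA·CCB·CCB·CBA·CCB·CA
    A ↦ CA
    B ↦ CBA
    C ↦ CCB

A->CA, B->CBA, C->CCB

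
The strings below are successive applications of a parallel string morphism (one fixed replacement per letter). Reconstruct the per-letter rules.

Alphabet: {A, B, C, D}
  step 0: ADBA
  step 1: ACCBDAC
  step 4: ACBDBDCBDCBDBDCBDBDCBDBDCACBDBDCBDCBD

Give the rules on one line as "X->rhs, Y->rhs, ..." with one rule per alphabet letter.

A->AC, B->BD, C->BD, D->C

  step 0 ⇒ step 1: ADBA ⇒ AC·C·BD·AC
    A ↦ AC
    B ↦ BD
    D ↦ C
    C ↦ BD  (constrained at step 1)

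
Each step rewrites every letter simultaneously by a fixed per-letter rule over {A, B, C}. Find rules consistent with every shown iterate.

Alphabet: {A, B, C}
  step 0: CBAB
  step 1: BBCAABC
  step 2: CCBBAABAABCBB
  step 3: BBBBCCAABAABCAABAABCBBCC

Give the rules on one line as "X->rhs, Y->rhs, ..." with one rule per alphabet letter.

  step 2 ⇒ step 3: CCBBAABAABCBB ⇒ BB·BB·C·C·AAB·AAB·C·AAB·AAB·C·BB·C·C
    A ↦ AAB
    B ↦ C
    C ↦ BB

A->AAB, B->C, C->BB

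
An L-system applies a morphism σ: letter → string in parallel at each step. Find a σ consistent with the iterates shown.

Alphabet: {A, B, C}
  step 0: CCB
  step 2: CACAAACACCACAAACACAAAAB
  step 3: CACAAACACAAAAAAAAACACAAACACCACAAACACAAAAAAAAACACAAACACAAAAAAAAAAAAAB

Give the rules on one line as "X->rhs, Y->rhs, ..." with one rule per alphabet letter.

  step 2 ⇒ step 3: CACAAACACCACAAACACAAAAB ⇒ CAC·AAA·CAC·AAA·AAA·AAA·CAC·AAA·CAC·CAC·AAA·CAC·AAA·AAA·AAA·CAC·AAA·CAC·AAA·AAA·AAA·AAA·AB
    A ↦ AAA
    B ↦ AB
    C ↦ CAC

A->AAA, B->AB, C->CAC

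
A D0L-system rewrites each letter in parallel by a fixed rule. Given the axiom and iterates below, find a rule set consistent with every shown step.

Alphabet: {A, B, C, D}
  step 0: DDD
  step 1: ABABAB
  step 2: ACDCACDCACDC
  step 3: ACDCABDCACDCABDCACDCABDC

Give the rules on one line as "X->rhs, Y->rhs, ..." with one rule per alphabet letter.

A->AC, B->DC, C->DC, D->AB

  step 2 ⇒ step 3: ACDCACDCACDC ⇒ AC·DC·AB·DC·AC·DC·AB·DC·AC·DC·AB·DC
    A ↦ AC
    C ↦ DC
    D ↦ AB
  step 1 ⇒ step 2: ABABAB ⇒ AC·DC·AC·DC·AC·DC
    B ↦ DC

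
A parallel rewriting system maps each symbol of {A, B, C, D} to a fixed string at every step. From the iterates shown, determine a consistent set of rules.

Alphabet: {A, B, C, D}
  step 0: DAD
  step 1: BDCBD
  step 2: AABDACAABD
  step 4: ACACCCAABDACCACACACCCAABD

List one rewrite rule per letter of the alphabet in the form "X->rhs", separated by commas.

  step 1 ⇒ step 2: BDCBD ⇒ AA·BD·AC·AA·BD
    B ↦ AA
    C ↦ AC
    D ↦ BD
  step 0 ⇒ step 1: DAD ⇒ BD·C·BD
    A ↦ C

A->C, B->AA, C->AC, D->BD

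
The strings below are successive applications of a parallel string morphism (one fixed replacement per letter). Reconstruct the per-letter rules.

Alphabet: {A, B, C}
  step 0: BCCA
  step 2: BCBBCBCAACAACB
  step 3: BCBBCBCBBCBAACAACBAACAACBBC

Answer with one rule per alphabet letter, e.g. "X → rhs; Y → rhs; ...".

A->AAC, B->BC, C->B

  step 2 ⇒ step 3: BCBBCBCAACAACB ⇒ BC·B·BC·BC·B·BC·B·AAC·AAC·B·AAC·AAC·B·BC
    A ↦ AAC
    B ↦ BC
    C ↦ B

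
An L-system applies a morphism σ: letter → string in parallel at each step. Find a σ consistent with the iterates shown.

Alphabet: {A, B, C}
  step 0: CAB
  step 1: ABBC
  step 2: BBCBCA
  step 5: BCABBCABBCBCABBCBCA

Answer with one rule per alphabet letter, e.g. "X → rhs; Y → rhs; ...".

A->B, B->BC, C->A

  step 1 ⇒ step 2: ABBC ⇒ B·BC·BC·A
    A ↦ B
    B ↦ BC
    C ↦ A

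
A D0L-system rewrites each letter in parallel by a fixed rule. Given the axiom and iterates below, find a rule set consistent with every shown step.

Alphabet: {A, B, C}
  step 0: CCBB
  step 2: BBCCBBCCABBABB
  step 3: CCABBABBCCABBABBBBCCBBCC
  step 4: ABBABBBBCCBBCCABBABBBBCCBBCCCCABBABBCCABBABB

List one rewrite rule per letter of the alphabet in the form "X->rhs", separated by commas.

A->BB, B->C, C->ABB

  step 3 ⇒ step 4: CCABBABBCCABBABBBBCCBBCC ⇒ ABB·ABB·BB·C·C·BB·C·C·ABB·ABB·BB·C·C·BB·C·C·C·C·ABB·ABB·C·C·ABB·ABB
    A ↦ BB
    B ↦ C
    C ↦ ABB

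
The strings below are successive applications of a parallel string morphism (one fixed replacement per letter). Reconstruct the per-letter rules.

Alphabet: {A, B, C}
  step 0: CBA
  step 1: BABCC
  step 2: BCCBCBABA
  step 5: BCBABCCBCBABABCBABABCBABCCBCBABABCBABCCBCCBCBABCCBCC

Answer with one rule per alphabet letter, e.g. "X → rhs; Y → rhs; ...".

A->C, B->BC, C->BA

  step 1 ⇒ step 2: BABCC ⇒ BC·C·BC·BA·BA
    A ↦ C
    B ↦ BC
    C ↦ BA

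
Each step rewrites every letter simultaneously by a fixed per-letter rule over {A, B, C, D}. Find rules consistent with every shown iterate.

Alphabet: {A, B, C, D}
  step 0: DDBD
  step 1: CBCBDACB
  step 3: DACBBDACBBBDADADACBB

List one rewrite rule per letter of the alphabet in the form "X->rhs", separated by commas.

A->B, B->DA, C->B, D->CB

  step 0 ⇒ step 1: DDBD ⇒ CB·CB·DA·CB
    B ↦ DA
    D ↦ CB
    A ↦ B  (constrained at step 1)
    C ↦ B  (constrained at step 1)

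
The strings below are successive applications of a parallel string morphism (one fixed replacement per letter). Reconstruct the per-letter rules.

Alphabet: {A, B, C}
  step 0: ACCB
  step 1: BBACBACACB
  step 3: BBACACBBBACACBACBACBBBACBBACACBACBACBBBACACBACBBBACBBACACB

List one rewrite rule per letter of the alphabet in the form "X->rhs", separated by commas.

  step 0 ⇒ step 1: ACCB ⇒ B·BAC·BAC·ACB
    A ↦ B
    B ↦ ACB
    C ↦ BAC

A->B, B->ACB, C->BAC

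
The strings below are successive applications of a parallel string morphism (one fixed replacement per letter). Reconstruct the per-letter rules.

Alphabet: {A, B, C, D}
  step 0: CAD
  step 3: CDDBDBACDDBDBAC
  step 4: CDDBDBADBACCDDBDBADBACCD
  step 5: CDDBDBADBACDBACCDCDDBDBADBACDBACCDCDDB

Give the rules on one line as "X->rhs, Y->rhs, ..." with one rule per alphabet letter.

  step 4 ⇒ step 5: CDDBDBADBACCDDBDBADBACCD ⇒ CD·DB·DB·A·DB·A·C·DB·A·C·CD·CD·DB·DB·A·DB·A·C·DB·A·C·CD·CD·DB
    A ↦ C
    B ↦ A
    C ↦ CD
    D ↦ DB

A->C, B->A, C->CD, D->DB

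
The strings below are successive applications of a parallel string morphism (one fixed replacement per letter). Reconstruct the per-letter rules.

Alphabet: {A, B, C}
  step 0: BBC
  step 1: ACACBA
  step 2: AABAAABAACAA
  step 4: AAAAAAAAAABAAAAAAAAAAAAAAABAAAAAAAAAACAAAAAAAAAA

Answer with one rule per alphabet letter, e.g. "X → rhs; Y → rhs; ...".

A->AA, B->AC, C->BA

  step 1 ⇒ step 2: ACACBA ⇒ AA·BA·AA·BA·AC·AA
    A ↦ AA
    B ↦ AC
    C ↦ BA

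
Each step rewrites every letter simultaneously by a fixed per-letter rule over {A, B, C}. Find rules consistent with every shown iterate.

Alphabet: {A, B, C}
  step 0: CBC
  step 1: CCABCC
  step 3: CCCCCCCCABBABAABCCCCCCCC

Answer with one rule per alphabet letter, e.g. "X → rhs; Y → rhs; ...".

  step 0 ⇒ step 1: CBC ⇒ CC·AB·CC
    B ↦ AB
    C ↦ CC
    A ↦ BA  (constrained at step 1)

A->BA, B->AB, C->CC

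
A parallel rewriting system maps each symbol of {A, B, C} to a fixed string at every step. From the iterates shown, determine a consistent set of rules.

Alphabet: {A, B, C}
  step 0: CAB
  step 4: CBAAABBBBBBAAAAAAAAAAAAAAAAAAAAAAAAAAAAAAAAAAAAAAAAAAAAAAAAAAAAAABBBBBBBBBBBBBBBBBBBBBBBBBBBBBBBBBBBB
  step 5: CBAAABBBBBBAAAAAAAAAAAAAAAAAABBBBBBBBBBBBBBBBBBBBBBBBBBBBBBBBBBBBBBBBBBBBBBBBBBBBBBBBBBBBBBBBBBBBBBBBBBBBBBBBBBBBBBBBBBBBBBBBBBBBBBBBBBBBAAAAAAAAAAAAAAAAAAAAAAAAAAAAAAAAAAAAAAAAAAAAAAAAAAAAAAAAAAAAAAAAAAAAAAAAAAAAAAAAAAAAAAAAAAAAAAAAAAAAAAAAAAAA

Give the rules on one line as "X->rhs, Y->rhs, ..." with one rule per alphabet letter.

  step 4 ⇒ step 5: CBAAABBBBBBAAAAAAAAAAAAAAAAAAAAAAAAAAAAAAAAAAAAAAAAAAAAAAAAAAAAAABBBBBBBBBBBBBBBBBBBBBBBBBBBBBBBBBBBB ⇒ CB·AAA·BB·BB·BB·AAA·AAA·AAA·AAA·AAA·AAA·BB·BB·BB·BB·BB·BB·BB·BB·BB·BB·BB·BB·BB·BB·BB·BB·BB·BB·BB·BB·BB·BB·BB·BB·BB·BB·BB·BB·BB·BB·BB·BB·BB·BB·BB·BB·BB·BB·BB·BB·BB·BB·BB·BB·BB·BB·BB·BB·BB·BB·BB·BB·BB·BB·AAA·AAA·AAA·AAA·AAA·AAA·AAA·AAA·AAA·AAA·AAA·AAA·AAA·AAA·AAA·AAA·AAA·AAA·AAA·AAA·AAA·AAA·AAA·AAA·AAA·AAA·AAA·AAA·AAA·AAA·AAA·AAA·AAA·AAA·AAA·AAA
    A ↦ BB
    B ↦ AAA
    C ↦ CB

A->BB, B->AAA, C->CB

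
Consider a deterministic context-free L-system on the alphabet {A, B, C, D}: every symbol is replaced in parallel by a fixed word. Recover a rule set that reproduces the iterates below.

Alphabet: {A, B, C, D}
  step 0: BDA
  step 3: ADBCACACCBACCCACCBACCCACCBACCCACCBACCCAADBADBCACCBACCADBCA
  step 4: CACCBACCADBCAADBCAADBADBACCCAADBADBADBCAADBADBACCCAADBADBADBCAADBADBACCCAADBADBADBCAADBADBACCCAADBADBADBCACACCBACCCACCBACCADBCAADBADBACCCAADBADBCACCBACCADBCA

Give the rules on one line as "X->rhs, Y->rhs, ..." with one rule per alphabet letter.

  step 3 ⇒ step 4: ADBCACACCBACCCACCBACCCACCBACCCACCBACCCAADBADBCACCBACCADBCA ⇒ CA·CCB·ACC·ADB·CA·ADB·CA·ADB·ADB·ACC·CA·ADB·ADB·ADB·CA·ADB·ADB·ACC·CA·ADB·ADB·ADB·CA·ADB·ADB·ACC·CA·ADB·ADB·ADB·CA·ADB·ADB·ACC·CA·ADB·ADB·ADB·CA·CA·CCB·ACC·CA·CCB·ACC·ADB·CA·ADB·ADB·ACC·CA·ADB·ADB·CA·CCB·ACC·ADB·CA
    A ↦ CA
    B ↦ ACC
    C ↦ ADB
    D ↦ CCB

A->CA, B->ACC, C->ADB, D->CCB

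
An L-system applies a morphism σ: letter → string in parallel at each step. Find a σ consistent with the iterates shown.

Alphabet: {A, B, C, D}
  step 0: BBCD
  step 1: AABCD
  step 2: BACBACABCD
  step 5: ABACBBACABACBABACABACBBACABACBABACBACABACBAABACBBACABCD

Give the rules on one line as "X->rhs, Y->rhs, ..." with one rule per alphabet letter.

  step 1 ⇒ step 2: AABCD ⇒ BAC·BAC·A·B·CD
    A ↦ BAC
    B ↦ A
    C ↦ B
    D ↦ CD

A->BAC, B->A, C->B, D->CD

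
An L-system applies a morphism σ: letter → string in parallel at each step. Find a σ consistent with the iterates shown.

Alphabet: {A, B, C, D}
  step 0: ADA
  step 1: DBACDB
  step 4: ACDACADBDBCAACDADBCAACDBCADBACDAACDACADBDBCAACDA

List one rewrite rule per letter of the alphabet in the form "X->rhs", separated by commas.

  step 0 ⇒ step 1: ADA ⇒ DB·AC·DB
    A ↦ DB
    D ↦ AC
    B ↦ DA  (constrained at step 1)
    C ↦ CA  (constrained at step 1)

A->DB, B->DA, C->CA, D->AC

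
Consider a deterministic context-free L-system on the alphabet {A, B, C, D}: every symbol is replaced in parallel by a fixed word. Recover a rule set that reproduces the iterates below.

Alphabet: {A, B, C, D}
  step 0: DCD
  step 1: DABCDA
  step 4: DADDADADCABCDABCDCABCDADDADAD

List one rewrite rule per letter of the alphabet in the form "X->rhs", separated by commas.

  step 0 ⇒ step 1: DCD ⇒ DA·BC·DA
    C ↦ BC
    D ↦ DA
    A ↦ D  (constrained at step 1)
    B ↦ CA  (constrained at step 1)

A->D, B->CA, C->BC, D->DA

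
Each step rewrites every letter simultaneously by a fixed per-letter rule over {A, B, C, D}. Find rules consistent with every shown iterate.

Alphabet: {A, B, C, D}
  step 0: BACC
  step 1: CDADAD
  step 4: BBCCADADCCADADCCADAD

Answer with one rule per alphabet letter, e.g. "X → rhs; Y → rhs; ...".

A->D, B->C, C->AD, D->BB

  step 0 ⇒ step 1: BACC ⇒ C·D·AD·AD
    A ↦ D
    B ↦ C
    C ↦ AD
    D ↦ BB  (constrained at step 1)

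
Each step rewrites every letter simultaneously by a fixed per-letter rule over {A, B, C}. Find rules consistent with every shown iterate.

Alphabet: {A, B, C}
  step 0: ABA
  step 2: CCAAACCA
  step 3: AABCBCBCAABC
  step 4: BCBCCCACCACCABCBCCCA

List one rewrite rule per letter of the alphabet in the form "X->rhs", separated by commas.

A->BC, B->CC, C->A

  step 3 ⇒ step 4: AABCBCBCAABC ⇒ BC·BC·CC·A·CC·A·CC·A·BC·BC·CC·A
    A ↦ BC
    B ↦ CC
    C ↦ A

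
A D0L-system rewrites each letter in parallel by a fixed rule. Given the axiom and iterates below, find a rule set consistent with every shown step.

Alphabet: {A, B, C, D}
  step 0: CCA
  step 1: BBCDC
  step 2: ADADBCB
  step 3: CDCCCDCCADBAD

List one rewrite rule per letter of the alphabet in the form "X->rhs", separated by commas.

  step 2 ⇒ step 3: ADADBCB ⇒ CDC·C·CDC·C·AD·B·AD
    A ↦ CDC
    B ↦ AD
    C ↦ B
    D ↦ C

A->CDC, B->AD, C->B, D->C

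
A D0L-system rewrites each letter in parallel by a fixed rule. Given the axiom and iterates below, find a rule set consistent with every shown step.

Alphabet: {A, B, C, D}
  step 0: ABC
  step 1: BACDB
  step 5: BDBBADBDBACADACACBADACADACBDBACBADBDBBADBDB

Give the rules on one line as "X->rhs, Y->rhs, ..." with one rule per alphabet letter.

  step 0 ⇒ step 1: ABC ⇒ B·AC·DB
    A ↦ B
    B ↦ AC
    C ↦ DB
    D ↦ AD  (constrained at step 1)

A->B, B->AC, C->DB, D->AD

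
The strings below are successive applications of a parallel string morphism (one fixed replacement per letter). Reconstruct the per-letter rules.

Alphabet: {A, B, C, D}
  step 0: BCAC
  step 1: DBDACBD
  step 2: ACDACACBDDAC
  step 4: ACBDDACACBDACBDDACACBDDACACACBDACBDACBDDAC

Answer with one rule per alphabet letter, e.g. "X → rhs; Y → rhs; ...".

A->AC, B->D, C->BD, D->AC

  step 1 ⇒ step 2: DBDACBD ⇒ AC·D·AC·AC·BD·D·AC
    A ↦ AC
    B ↦ D
    C ↦ BD
    D ↦ AC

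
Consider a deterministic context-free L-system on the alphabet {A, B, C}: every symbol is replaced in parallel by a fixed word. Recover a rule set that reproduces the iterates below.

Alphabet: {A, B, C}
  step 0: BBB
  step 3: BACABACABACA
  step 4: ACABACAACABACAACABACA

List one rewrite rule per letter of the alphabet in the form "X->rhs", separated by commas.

A->CA, B->A, C->BA

  step 3 ⇒ step 4: BACABACABACA ⇒ A·CA·BA·CA·A·CA·BA·CA·A·CA·BA·CA
    A ↦ CA
    B ↦ A
    C ↦ BA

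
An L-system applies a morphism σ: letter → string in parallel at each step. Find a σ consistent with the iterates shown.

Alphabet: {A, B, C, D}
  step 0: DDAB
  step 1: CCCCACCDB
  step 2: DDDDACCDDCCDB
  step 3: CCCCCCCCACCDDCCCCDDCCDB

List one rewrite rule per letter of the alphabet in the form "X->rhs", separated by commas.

  step 2 ⇒ step 3: DDDDACCDDCCDB ⇒ CC·CC·CC·CC·ACC·D·D·CC·CC·D·D·CC·DB
    A ↦ ACC
    B ↦ DB
    C ↦ D
    D ↦ CC

A->ACC, B->DB, C->D, D->CC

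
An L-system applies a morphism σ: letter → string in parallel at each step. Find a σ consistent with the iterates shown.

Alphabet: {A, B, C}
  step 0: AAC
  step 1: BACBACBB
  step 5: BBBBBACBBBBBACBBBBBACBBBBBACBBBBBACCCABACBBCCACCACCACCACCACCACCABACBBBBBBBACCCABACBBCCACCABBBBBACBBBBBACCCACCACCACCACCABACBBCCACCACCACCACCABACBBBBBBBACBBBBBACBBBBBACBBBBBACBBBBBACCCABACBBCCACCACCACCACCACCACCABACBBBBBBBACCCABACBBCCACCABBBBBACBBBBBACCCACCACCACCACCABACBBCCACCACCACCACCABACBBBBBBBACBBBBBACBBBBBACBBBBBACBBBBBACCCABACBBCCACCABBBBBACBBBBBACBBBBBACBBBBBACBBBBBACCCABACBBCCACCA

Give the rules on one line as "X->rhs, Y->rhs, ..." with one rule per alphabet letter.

A->BAC, B->CCA, C->BB

  step 0 ⇒ step 1: AAC ⇒ BAC·BAC·BB
    A ↦ BAC
    C ↦ BB
    B ↦ CCA  (constrained at step 1)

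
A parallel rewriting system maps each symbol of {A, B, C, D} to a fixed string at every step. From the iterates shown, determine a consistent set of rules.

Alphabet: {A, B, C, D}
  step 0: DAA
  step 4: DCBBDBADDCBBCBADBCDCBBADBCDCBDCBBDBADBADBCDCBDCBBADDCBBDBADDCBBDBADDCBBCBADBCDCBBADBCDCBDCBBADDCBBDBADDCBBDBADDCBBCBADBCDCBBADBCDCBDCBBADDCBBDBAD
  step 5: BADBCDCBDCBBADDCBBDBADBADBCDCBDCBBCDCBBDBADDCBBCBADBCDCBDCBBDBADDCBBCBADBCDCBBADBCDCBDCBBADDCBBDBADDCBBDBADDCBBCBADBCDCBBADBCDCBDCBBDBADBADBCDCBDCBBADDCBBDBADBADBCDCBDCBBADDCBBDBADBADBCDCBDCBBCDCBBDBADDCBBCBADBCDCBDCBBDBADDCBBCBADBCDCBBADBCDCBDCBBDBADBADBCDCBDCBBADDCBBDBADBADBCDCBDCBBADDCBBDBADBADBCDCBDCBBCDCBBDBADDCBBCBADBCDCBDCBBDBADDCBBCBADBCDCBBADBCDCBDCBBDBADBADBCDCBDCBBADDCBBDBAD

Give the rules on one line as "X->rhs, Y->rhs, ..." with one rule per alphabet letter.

A->BD, B->DCB, C->BC, D->BAD

  step 4 ⇒ step 5: DCBBDBADDCBBCBADBCDCBBADBCDCBDCBBDBADBADBCDCBDCBBADDCBBDBADDCBBDBADDCBBCBADBCDCBBADBCDCBDCBBADDCBBDBADDCBBDBADDCBBCBADBCDCBBADBCDCBDCBBADDCBBDBAD ⇒ BAD·BC·DCB·DCB·BAD·DCB·BD·BAD·BAD·BC·DCB·DCB·BC·DCB·BD·BAD·DCB·BC·BAD·BC·DCB·DCB·BD·BAD·DCB·BC·BAD·BC·DCB·BAD·BC·DCB·DCB·BAD·DCB·BD·BAD·DCB·BD·BAD·DCB·BC·BAD·BC·DCB·BAD·BC·DCB·DCB·BD·BAD·BAD·BC·DCB·DCB·BAD·DCB·BD·BAD·BAD·BC·DCB·DCB·BAD·DCB·BD·BAD·BAD·BC·DCB·DCB·BC·DCB·BD·BAD·DCB·BC·BAD·BC·DCB·DCB·BD·BAD·DCB·BC·BAD·BC·DCB·BAD·BC·DCB·DCB·BD·BAD·BAD·BC·DCB·DCB·BAD·DCB·BD·BAD·BAD·BC·DCB·DCB·BAD·DCB·BD·BAD·BAD·BC·DCB·DCB·BC·DCB·BD·BAD·DCB·BC·BAD·BC·DCB·DCB·BD·BAD·DCB·BC·BAD·BC·DCB·BAD·BC·DCB·DCB·BD·BAD·BAD·BC·DCB·DCB·BAD·DCB·BD·BAD
    A ↦ BD
    B ↦ DCB
    C ↦ BC
    D ↦ BAD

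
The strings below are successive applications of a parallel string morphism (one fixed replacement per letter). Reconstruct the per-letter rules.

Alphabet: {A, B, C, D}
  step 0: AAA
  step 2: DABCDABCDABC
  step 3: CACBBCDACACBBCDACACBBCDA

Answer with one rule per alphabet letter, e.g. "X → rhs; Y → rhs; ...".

  step 2 ⇒ step 3: DABCDABCDABC ⇒ CA·CB·BC·DA·CA·CB·BC·DA·CA·CB·BC·DA
    A ↦ CB
    B ↦ BC
    C ↦ DA
    D ↦ CA

A->CB, B->BC, C->DA, D->CA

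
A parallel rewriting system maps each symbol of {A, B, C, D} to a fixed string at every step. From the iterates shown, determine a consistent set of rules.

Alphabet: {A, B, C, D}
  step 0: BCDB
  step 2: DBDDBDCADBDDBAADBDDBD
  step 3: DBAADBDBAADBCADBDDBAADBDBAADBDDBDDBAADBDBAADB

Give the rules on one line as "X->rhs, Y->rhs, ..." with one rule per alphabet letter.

  step 2 ⇒ step 3: DBDDBDCADBDDBAADBDDBD ⇒ DB·AA·DB·DB·AA·DB·CA·DBD·DB·AA·DB·DB·AA·DBD·DBD·DB·AA·DB·DB·AA·DB
    A ↦ DBD
    B ↦ AA
    C ↦ CA
    D ↦ DB

A->DBD, B->AA, C->CA, D->DB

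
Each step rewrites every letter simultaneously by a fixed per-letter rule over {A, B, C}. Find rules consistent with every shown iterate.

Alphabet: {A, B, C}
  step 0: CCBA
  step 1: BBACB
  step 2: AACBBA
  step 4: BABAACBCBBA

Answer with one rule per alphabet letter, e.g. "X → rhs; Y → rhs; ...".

A->CB, B->A, C->B

  step 1 ⇒ step 2: BBACB ⇒ A·A·CB·B·A
    A ↦ CB
    B ↦ A
    C ↦ B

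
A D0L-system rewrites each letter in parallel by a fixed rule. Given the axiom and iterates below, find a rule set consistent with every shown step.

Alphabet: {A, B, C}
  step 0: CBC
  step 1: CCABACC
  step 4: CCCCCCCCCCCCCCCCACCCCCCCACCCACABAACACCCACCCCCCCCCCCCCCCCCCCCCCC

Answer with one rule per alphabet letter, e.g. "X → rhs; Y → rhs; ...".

A->AC, B->ABA, C->CC

  step 0 ⇒ step 1: CBC ⇒ CC·ABA·CC
    B ↦ ABA
    C ↦ CC
    A ↦ AC  (constrained at step 1)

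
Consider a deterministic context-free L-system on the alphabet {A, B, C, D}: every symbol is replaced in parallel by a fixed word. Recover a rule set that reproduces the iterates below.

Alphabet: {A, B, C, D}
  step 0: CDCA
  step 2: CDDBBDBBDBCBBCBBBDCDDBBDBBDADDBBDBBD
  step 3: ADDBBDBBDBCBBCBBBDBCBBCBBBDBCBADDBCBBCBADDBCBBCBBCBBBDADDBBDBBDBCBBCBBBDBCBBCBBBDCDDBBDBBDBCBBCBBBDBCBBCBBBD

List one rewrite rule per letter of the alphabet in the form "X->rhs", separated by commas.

A->CDD, B->BCB, C->ADD, D->BBD

  step 2 ⇒ step 3: CDDBBDBBDBCBBCBBBDCDDBBDBBDADDBBDBBD ⇒ ADD·BBD·BBD·BCB·BCB·BBD·BCB·BCB·BBD·BCB·ADD·BCB·BCB·ADD·BCB·BCB·BCB·BBD·ADD·BBD·BBD·BCB·BCB·BBD·BCB·BCB·BBD·CDD·BBD·BBD·BCB·BCB·BBD·BCB·BCB·BBD
    A ↦ CDD
    B ↦ BCB
    C ↦ ADD
    D ↦ BBD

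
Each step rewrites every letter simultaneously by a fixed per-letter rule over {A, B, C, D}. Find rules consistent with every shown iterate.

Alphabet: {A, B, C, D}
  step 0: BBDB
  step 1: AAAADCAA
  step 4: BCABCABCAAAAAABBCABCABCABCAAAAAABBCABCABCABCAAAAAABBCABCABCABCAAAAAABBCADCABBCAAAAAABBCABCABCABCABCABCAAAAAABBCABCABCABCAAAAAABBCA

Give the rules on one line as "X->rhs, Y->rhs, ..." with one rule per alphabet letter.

  step 0 ⇒ step 1: BBDB ⇒ AA·AA·DC·AA
    B ↦ AA
    D ↦ DC
    A ↦ BCA  (constrained at step 1)
    C ↦ AB  (constrained at step 1)

A->BCA, B->AA, C->AB, D->DC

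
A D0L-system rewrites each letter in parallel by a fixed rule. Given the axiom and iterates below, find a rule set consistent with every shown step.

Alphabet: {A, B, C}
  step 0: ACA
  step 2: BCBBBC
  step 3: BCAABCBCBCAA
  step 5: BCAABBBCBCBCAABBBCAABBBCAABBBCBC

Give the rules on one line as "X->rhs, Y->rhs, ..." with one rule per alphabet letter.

  step 2 ⇒ step 3: BCBBBC ⇒ BC·AA·BC·BC·BC·AA
    B ↦ BC
    C ↦ AA
    A ↦ B  (constrained at step 0)

A->B, B->BC, C->AA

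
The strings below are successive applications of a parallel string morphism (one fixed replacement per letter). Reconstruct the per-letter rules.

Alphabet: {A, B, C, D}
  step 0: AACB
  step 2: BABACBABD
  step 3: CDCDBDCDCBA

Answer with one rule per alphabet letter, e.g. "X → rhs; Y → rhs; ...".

  step 2 ⇒ step 3: BABACBABD ⇒ C·D·C·D·BD·C·D·C·BA
    A ↦ D
    B ↦ C
    C ↦ BD
    D ↦ BA

A->D, B->C, C->BD, D->BA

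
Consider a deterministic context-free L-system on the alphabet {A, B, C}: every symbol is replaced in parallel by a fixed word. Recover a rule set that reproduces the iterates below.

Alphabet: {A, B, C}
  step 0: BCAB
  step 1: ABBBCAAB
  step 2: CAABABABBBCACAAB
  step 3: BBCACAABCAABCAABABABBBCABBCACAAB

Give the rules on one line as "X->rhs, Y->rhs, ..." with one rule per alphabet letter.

A->CA, B->AB, C->BB

  step 2 ⇒ step 3: CAABABABBBCACAAB ⇒ BB·CA·CA·AB·CA·AB·CA·AB·AB·AB·BB·CA·BB·CA·CA·AB
    A ↦ CA
    B ↦ AB
    C ↦ BB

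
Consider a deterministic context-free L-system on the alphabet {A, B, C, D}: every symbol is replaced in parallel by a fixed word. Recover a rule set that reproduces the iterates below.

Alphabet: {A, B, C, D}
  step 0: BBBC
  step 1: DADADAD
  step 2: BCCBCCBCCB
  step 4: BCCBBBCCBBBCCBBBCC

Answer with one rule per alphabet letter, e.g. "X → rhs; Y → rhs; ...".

A->CC, B->DA, C->D, D->B

  step 1 ⇒ step 2: DADADAD ⇒ B·CC·B·CC·B·CC·B
    A ↦ CC
    D ↦ B
  step 0 ⇒ step 1: BBBC ⇒ DA·DA·DA·D
    B ↦ DA
  step 0 ⇒ step 1: BBBC ⇒ DA·DA·DA·D
    C ↦ D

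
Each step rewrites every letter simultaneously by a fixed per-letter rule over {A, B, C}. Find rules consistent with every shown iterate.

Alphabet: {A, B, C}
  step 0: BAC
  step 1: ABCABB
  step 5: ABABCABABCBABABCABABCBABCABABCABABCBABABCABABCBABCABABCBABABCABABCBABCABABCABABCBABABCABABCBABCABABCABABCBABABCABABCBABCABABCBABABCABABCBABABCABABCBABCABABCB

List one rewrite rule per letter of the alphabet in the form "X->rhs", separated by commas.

A->AB, B->ABC, C->B

  step 0 ⇒ step 1: BAC ⇒ ABC·AB·B
    A ↦ AB
    B ↦ ABC
    C ↦ B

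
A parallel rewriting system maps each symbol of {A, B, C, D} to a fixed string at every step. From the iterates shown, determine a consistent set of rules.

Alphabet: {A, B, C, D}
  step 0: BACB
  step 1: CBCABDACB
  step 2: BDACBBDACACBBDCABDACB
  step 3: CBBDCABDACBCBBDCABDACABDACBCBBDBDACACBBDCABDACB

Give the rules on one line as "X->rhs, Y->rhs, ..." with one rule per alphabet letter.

A->CA, B->CB, C->BDA, D->BD

  step 2 ⇒ step 3: BDACBBDACACBBDCABDACB ⇒ CB·BD·CA·BDA·CB·CB·BD·CA·BDA·CA·BDA·CB·CB·BD·BDA·CA·CB·BD·CA·BDA·CB
    A ↦ CA
    B ↦ CB
    C ↦ BDA
    D ↦ BD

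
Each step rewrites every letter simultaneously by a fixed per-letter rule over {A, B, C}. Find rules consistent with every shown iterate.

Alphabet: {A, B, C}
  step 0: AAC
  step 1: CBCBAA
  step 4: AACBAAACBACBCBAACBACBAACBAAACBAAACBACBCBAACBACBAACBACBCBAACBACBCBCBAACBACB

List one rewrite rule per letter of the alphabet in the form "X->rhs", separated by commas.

A->CB, B->CBA, C->AA

  step 0 ⇒ step 1: AAC ⇒ CB·CB·AA
    A ↦ CB
    C ↦ AA
    B ↦ CBA  (constrained at step 1)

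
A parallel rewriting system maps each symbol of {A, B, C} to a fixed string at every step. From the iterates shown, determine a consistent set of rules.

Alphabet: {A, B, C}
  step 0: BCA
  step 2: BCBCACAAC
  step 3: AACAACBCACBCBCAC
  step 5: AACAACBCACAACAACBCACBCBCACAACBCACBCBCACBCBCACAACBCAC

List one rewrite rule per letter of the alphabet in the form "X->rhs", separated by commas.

A->BC, B->A, C->AC

  step 2 ⇒ step 3: BCBCACAAC ⇒ A·AC·A·AC·BC·AC·BC·BC·AC
    A ↦ BC
    B ↦ A
    C ↦ AC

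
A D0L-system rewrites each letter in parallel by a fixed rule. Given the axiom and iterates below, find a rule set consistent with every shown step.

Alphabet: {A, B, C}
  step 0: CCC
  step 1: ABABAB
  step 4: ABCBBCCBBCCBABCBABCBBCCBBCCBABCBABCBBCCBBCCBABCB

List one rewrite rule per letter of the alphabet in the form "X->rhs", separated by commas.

  step 0 ⇒ step 1: CCC ⇒ AB·AB·AB
    C ↦ AB
    A ↦ BC  (constrained at step 1)
    B ↦ CB  (constrained at step 1)

A->BC, B->CB, C->AB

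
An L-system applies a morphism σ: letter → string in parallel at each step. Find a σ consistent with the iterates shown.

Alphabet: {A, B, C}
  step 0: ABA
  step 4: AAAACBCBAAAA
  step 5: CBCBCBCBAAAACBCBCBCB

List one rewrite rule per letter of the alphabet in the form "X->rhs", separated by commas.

  step 4 ⇒ step 5: AAAACBCBAAAA ⇒ CB·CB·CB·CB·A·A·A·A·CB·CB·CB·CB
    A ↦ CB
    B ↦ A
    C ↦ A

A->CB, B->A, C->A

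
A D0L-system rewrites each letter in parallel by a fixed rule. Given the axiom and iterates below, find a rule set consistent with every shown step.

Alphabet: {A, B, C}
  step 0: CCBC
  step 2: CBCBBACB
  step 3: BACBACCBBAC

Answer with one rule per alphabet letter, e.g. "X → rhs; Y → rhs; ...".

A->B, B->C, C->BA

  step 2 ⇒ step 3: CBCBBACB ⇒ BA·C·BA·C·C·B·BA·C
    A ↦ B
    B ↦ C
    C ↦ BA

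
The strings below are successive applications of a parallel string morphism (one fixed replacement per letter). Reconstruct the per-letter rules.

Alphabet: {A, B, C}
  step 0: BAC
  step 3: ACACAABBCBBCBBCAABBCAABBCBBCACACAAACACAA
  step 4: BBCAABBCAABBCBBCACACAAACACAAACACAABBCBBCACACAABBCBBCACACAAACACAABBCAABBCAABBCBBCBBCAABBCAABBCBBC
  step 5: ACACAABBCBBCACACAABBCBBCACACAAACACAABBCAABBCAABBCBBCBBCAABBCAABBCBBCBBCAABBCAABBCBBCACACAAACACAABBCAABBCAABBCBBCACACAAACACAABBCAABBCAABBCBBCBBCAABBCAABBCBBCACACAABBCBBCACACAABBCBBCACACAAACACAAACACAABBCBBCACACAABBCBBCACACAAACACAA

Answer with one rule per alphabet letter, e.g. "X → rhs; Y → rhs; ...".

  step 4 ⇒ step 5: BBCAABBCAABBCBBCACACAAACACAAACACAABBCBBCACACAABBCBBCACACAAACACAABBCAABBCAABBCBBCBBCAABBCAABBCBBC ⇒ AC·AC·AA·BBC·BBC·AC·AC·AA·BBC·BBC·AC·AC·AA·AC·AC·AA·BBC·AA·BBC·AA·BBC·BBC·BBC·AA·BBC·AA·BBC·BBC·BBC·AA·BBC·AA·BBC·BBC·AC·AC·AA·AC·AC·AA·BBC·AA·BBC·AA·BBC·BBC·AC·AC·AA·AC·AC·AA·BBC·AA·BBC·AA·BBC·BBC·BBC·AA·BBC·AA·BBC·BBC·AC·AC·AA·BBC·BBC·AC·AC·AA·BBC·BBC·AC·AC·AA·AC·AC·AA·AC·AC·AA·BBC·BBC·AC·AC·AA·BBC·BBC·AC·AC·AA·AC·AC·AA
    A ↦ BBC
    B ↦ AC
    C ↦ AA

A->BBC, B->AC, C->AA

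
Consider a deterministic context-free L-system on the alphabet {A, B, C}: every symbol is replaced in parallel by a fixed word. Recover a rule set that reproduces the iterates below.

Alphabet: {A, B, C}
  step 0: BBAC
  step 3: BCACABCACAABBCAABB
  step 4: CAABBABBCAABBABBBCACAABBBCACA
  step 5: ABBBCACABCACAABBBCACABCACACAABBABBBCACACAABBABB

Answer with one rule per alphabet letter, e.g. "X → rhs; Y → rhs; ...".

A->B, B->CA, C->AB

  step 4 ⇒ step 5: CAABBABBCAABBABBBCACAABBBCACA ⇒ AB·B·B·CA·CA·B·CA·CA·AB·B·B·CA·CA·B·CA·CA·CA·AB·B·AB·B·B·CA·CA·CA·AB·B·AB·B
    A ↦ B
    B ↦ CA
    C ↦ AB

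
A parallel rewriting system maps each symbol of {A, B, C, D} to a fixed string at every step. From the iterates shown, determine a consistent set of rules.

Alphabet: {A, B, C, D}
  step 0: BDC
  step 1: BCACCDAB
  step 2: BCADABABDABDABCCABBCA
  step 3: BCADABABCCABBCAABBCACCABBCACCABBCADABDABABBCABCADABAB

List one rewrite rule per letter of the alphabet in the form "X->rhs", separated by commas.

  step 2 ⇒ step 3: BCADABABDABDABCCABBCA ⇒ BCA·DAB·AB·CC·AB·BCA·AB·BCA·CC·AB·BCA·CC·AB·BCA·DAB·DAB·AB·BCA·BCA·DAB·AB
    A ↦ AB
    B ↦ BCA
    C ↦ DAB
    D ↦ CC

A->AB, B->BCA, C->DAB, D->CC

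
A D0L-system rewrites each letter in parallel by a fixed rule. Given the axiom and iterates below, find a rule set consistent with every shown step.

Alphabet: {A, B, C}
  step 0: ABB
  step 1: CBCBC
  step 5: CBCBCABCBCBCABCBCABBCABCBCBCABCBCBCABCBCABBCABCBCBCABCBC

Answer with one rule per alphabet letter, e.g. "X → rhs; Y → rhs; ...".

  step 0 ⇒ step 1: ABB ⇒ C·BC·BC
    A ↦ C
    B ↦ BC
    C ↦ AB  (constrained at step 1)

A->C, B->BC, C->AB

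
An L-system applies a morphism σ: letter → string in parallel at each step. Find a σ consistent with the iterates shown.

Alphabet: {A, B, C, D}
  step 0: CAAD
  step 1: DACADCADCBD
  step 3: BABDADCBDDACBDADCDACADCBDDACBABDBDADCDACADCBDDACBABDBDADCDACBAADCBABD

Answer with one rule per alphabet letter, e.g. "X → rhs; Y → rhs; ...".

  step 0 ⇒ step 1: CAAD ⇒ DAC·ADC·ADC·BD
    A ↦ ADC
    C ↦ DAC
    D ↦ BD
    B ↦ BA  (constrained at step 1)

A->ADC, B->BA, C->DAC, D->BD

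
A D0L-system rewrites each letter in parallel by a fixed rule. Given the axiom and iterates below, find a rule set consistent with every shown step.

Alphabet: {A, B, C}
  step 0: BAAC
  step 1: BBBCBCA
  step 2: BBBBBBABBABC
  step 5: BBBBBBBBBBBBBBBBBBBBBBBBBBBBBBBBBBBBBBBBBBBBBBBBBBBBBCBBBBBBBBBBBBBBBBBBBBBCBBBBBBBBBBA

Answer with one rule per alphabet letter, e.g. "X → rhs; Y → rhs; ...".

A->BC, B->BB, C->A

  step 1 ⇒ step 2: BBBCBCA ⇒ BB·BB·BB·A·BB·A·BC
    A ↦ BC
    B ↦ BB
    C ↦ A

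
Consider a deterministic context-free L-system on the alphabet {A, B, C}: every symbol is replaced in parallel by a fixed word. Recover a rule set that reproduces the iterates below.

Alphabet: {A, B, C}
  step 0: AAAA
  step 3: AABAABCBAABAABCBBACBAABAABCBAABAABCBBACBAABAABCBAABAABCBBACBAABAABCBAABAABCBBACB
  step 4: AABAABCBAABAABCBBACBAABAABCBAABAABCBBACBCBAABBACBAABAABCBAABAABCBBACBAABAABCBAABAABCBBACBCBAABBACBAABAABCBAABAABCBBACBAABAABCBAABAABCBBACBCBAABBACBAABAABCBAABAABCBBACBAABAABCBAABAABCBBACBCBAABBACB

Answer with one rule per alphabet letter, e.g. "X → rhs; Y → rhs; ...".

  step 3 ⇒ step 4: AABAABCBAABAABCBBACBAABAABCBAABAABCBBACBAABAABCBAABAABCBBACBAABAABCBAABAABCBBACB ⇒ AAB·AAB·CB·AAB·AAB·CB·BA·CB·AAB·AAB·CB·AAB·AAB·CB·BA·CB·CB·AAB·BA·CB·AAB·AAB·CB·AAB·AAB·CB·BA·CB·AAB·AAB·CB·AAB·AAB·CB·BA·CB·CB·AAB·BA·CB·AAB·AAB·CB·AAB·AAB·CB·BA·CB·AAB·AAB·CB·AAB·AAB·CB·BA·CB·CB·AAB·BA·CB·AAB·AAB·CB·AAB·AAB·CB·BA·CB·AAB·AAB·CB·AAB·AAB·CB·BA·CB·CB·AAB·BA·CB
    A ↦ AAB
    B ↦ CB
    C ↦ BA

A->AAB, B->CB, C->BA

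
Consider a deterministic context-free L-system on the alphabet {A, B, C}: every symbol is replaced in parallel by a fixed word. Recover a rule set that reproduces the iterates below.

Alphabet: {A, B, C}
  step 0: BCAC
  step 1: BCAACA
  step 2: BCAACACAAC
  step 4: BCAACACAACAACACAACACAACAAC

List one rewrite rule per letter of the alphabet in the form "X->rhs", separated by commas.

A->AC, B->BC, C->A

  step 1 ⇒ step 2: BCAACA ⇒ BC·A·AC·AC·A·AC
    A ↦ AC
    B ↦ BC
    C ↦ A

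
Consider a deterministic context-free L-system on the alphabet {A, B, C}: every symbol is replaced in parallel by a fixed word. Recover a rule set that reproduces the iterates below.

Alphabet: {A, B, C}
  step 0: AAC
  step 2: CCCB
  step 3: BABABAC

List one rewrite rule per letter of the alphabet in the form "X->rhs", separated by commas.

  step 2 ⇒ step 3: CCCB ⇒ BA·BA·BA·C
    B ↦ C
    C ↦ BA
    A ↦ B  (constrained at step 0)

A->B, B->C, C->BA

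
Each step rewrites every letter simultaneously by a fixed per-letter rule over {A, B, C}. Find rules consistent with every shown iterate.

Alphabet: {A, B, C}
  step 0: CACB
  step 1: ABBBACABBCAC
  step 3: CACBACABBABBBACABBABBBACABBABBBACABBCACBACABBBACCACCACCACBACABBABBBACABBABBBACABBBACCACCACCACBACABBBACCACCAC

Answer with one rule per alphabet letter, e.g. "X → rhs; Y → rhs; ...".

A->BAC, B->CAC, C->ABB

  step 0 ⇒ step 1: CACB ⇒ ABB·BAC·ABB·CAC
    A ↦ BAC
    B ↦ CAC
    C ↦ ABB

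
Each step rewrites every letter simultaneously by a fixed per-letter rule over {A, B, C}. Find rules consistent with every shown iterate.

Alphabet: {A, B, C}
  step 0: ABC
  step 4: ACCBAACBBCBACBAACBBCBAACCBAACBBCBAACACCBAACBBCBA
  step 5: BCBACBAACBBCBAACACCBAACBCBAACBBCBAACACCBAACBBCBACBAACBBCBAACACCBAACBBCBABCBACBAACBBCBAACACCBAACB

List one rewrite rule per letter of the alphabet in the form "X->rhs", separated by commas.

  step 4 ⇒ step 5: ACCBAACBBCBACBAACBBCBAACCBAACBBCBAACACCBAACBBCBA ⇒ B·CBA·CBA·AC·B·B·CBA·AC·AC·CBA·AC·B·CBA·AC·B·B·CBA·AC·AC·CBA·AC·B·B·CBA·CBA·AC·B·B·CBA·AC·AC·CBA·AC·B·B·CBA·B·CBA·CBA·AC·B·B·CBA·AC·AC·CBA·AC·B
    A ↦ B
    B ↦ AC
    C ↦ CBA

A->B, B->AC, C->CBA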